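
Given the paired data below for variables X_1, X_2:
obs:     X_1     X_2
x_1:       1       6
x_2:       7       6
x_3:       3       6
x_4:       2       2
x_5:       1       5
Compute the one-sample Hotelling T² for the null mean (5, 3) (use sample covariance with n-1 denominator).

Step 1 — sample mean vector:
  mean(X_1) = (1 + 7 + 3 + 2 + 1) / 5 = 14/5 = 2.8
  mean(X_2) = (6 + 6 + 6 + 2 + 5) / 5 = 25/5 = 5
  x̄ = (2.8, 5),  deviation x̄ - mu_0 = (2.8, 5) - (5, 3) = (-2.2, 2).

Step 2 — sample covariance matrix, S[i,j] = (1/(n-1)) · Σ_k (x_{k,i} - mean_i) · (x_{k,j} - mean_j), divisor n-1 = 4:
  S[X_1,X_1] = ((-1.8)·(-1.8) + (4.2)·(4.2) + (0.2)·(0.2) + (-0.8)·(-0.8) + (-1.8)·(-1.8)) / 4 = 24.8/4 = 6.2
  S[X_1,X_2] = ((-1.8)·(1) + (4.2)·(1) + (0.2)·(1) + (-0.8)·(-3) + (-1.8)·(0)) / 4 = 5/4 = 1.25
  S[X_2,X_2] = ((1)·(1) + (1)·(1) + (1)·(1) + (-3)·(-3) + (0)·(0)) / 4 = 12/4 = 3
  S = [[6.2, 1.25],
 [1.25, 3]].

Step 3 — invert S. det(S) = 6.2·3 - (1.25)² = 17.0375.
  S^{-1} = (1/det) · [[d, -b], [-b, a]] = [[0.1761, -0.0734],
 [-0.0734, 0.3639]].

Step 4 — quadratic form (x̄ - mu_0)^T · S^{-1} · (x̄ - mu_0):
  S^{-1} · (x̄ - mu_0) = (-0.5341, 0.8892),
  (x̄ - mu_0)^T · [...] = (-2.2)·(-0.5341) + (2)·(0.8892) = 2.9535.

Step 5 — scale by n: T² = 5 · 2.9535 = 14.7674.

T² ≈ 14.7674


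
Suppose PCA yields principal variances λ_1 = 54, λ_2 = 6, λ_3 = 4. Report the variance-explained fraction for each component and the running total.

Step 1 — total variance = trace(Sigma) = Σ λ_i = 54 + 6 + 4 = 64.

Step 2 — fraction explained by component i = λ_i / Σ λ:
  PC1: 54/64 = 0.8438
  PC2: 6/64 = 0.0938
  PC3: 4/64 = 0.0625

Step 3 — cumulative fraction after k components = (λ_1 + ... + λ_k) / Σ λ:
  k = 1: 54/64 = 0.8438
  k = 2: (54 + 6)/64 = 60/64 = 0.9375
  k = 3: (54 + 6 + 4)/64 = 64/64 = 1

Summary (fraction, with percent):

explained: PC1 0.8438 (84.38%), PC2 0.0938 (9.38%), PC3 0.0625 (6.25%);  cumulative: 0.8438, 0.9375, 1


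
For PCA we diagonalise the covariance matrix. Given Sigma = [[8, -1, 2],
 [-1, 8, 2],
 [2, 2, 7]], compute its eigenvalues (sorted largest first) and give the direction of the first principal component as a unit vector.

Step 1 — characteristic polynomial p(λ) = det(λI - Sigma) = λ³ - tr·λ² + c_1·λ - det, where tr = trace, c_1 = sum of the principal 2×2 minors, det = det(Sigma):
  tr = 8 + 8 + 7 = 23,
  c_1 = (8·8 - (-1)²) + (8·7 - (2)²) + (8·7 - (2)²) = 63 + 52 + 52 = 167,
  det = 8·(8·7 - (2)²) - (-1)·((-1)·7 - (2)·(2)) + (2)·((-1)·(2) - 8·(2)) = 8·(52) - (-1)·(-11) + (2)·(-18) = 369.
  So p(λ) = λ³ - 23λ² + 167λ - 369.
Step 2 — look for an integer root (rational root theorem: any rational root is an integer divisor of 369). Testing λ = 9:
  p(9) = 729 - 1863 + 1503 - 369 = 0  ✓
  Dividing out (λ - 9): p(λ) = (λ - 9)(λ² - 14λ + 41).
Step 3 — remaining eigenvalues from the quadratic λ² - 14λ + 41 = 0:
  Δ = 14² - 4·41 = 196 - 164 = 32,  λ = (14 ± √32)/2 = (14 ± 5.6569)/2 ≈ 9.8284 or 4.1716.
  Sorted: λ_1 = 9.8284,  λ_2 = 9,  λ_3 = 4.1716  (check: sum = 23 = tr ✓).

Step 4 — unit eigenvector for λ_1 ≈ 9.8284: v spans the null space of (Sigma - λ_1 I), whose rows are
  r_1 = (-1.8284, -1, 2),  r_2 = (-1, -1.8284, 2),  r_3 = (2, 2, -2.8284).
  v is orthogonal to every row, so take v ∝ r_1 × r_2 = ((-1)·(2) - (2)·(-1.8284), (2)·(-1) - (-1.8284)·(2), (-1.8284)·(-1.8284) - (-1)·(-1)) ≈ (1.6569, 1.6569, 2.3431).
  Let u = (1.6569, 1.6569, 2.3431).
  ||u|| = √((1.6569)² + (1.6569)² + (2.3431)²) = √(10.9807) ≈ 3.3137,  v_1 = u/||u|| ≈ (0.5, 0.5, 0.7071) (||v_1|| = 1).

λ_1 = 9.8284,  λ_2 = 9,  λ_3 = 4.1716;  v_1 ≈ (0.5, 0.5, 0.7071)


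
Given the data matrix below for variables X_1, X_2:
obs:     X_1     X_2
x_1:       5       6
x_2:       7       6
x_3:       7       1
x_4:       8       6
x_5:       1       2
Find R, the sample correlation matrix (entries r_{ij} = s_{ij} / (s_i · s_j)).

Step 1 — column means:
  mean(X_1) = (5 + 7 + 7 + 8 + 1) / 5 = 28/5 = 5.6
  mean(X_2) = (6 + 6 + 1 + 6 + 2) / 5 = 21/5 = 4.2

Step 2 — sample variances and covariances s[i,j] = (1/(n-1)) · Σ_k (x_{k,i} - mean_i) · (x_{k,j} - mean_j), with n-1 = 4:
  s[X_1,X_1] = ((-0.6)·(-0.6) + (1.4)·(1.4) + (1.4)·(1.4) + (2.4)·(2.4) + (-4.6)·(-4.6)) / 4 = 31.2/4 = 7.8
  s[X_1,X_2] = ((-0.6)·(1.8) + (1.4)·(1.8) + (1.4)·(-3.2) + (2.4)·(1.8) + (-4.6)·(-2.2)) / 4 = 11.4/4 = 2.85
  s[X_2,X_2] = ((1.8)·(1.8) + (1.8)·(1.8) + (-3.2)·(-3.2) + (1.8)·(1.8) + (-2.2)·(-2.2)) / 4 = 24.8/4 = 6.2
  Sample standard deviations s_i = √(s[i,i]):
  s(X_1) = √(7.8) = 2.7928
  s(X_2) = √(6.2) = 2.49

Step 3 — r_{ij} = s_{ij} / (s_i · s_j):
  r[X_1,X_1] = 1 (diagonal).
  r[X_1,X_2] = 2.85 / (2.7928 · 2.49) = 2.85 / 6.9541 = 0.4098
  r[X_2,X_2] = 1 (diagonal).

R is symmetric with unit diagonal. Assembling:

R = [[1, 0.4098],
 [0.4098, 1]]


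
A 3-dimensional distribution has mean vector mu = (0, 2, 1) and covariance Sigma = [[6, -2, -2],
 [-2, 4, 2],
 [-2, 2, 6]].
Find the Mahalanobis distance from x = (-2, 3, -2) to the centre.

Step 1 — centre the observation: (x - mu) = (-2, 1, -3).

Step 2 — invert Sigma (cofactor / det for 3×3, or solve directly):
  Sigma^{-1} = [[0.2083, 0.0833, 0.0417],
 [0.0833, 0.3333, -0.0833],
 [0.0417, -0.0833, 0.2083]].

Step 3 — form the quadratic (x - mu)^T · Sigma^{-1} · (x - mu):
  Sigma^{-1} · (x - mu) = (-0.4583, 0.4167, -0.7917).
  (x - mu)^T · [Sigma^{-1} · (x - mu)] = (-2)·(-0.4583) + (1)·(0.4167) + (-3)·(-0.7917) = 3.7083.

Step 4 — take square root: d = √(3.7083) ≈ 1.9257.

d(x, mu) = √(3.7083) ≈ 1.9257


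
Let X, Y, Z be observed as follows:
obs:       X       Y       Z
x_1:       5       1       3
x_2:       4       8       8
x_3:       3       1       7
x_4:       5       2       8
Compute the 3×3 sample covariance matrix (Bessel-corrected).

Step 1 — column means:
  mean(X) = (5 + 4 + 3 + 5) / 4 = 17/4 = 4.25
  mean(Y) = (1 + 8 + 1 + 2) / 4 = 12/4 = 3
  mean(Z) = (3 + 8 + 7 + 8) / 4 = 26/4 = 6.5

Step 2 — sample covariance S[i,j] = (1/(n-1)) · Σ_k (x_{k,i} - mean_i) · (x_{k,j} - mean_j), with n-1 = 3.
  S[X,X] = ((0.75)·(0.75) + (-0.25)·(-0.25) + (-1.25)·(-1.25) + (0.75)·(0.75)) / 3 = 2.75/3 = 0.9167
  S[X,Y] = ((0.75)·(-2) + (-0.25)·(5) + (-1.25)·(-2) + (0.75)·(-1)) / 3 = -1/3 = -0.3333
  S[X,Z] = ((0.75)·(-3.5) + (-0.25)·(1.5) + (-1.25)·(0.5) + (0.75)·(1.5)) / 3 = -2.5/3 = -0.8333
  S[Y,Y] = ((-2)·(-2) + (5)·(5) + (-2)·(-2) + (-1)·(-1)) / 3 = 34/3 = 11.3333
  S[Y,Z] = ((-2)·(-3.5) + (5)·(1.5) + (-2)·(0.5) + (-1)·(1.5)) / 3 = 12/3 = 4
  S[Z,Z] = ((-3.5)·(-3.5) + (1.5)·(1.5) + (0.5)·(0.5) + (1.5)·(1.5)) / 3 = 17/3 = 5.6667

S is symmetric (S[j,i] = S[i,j]). Assembling:

S = [[0.9167, -0.3333, -0.8333],
 [-0.3333, 11.3333, 4],
 [-0.8333, 4, 5.6667]]


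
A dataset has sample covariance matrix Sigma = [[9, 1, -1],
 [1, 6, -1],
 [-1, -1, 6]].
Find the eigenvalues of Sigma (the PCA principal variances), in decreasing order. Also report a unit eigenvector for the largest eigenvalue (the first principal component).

Step 1 — characteristic polynomial p(λ) = det(λI - Sigma) = λ³ - tr·λ² + c_1·λ - det, where tr = trace, c_1 = sum of the principal 2×2 minors, det = det(Sigma):
  tr = 9 + 6 + 6 = 21,
  c_1 = (9·6 - (1)²) + (9·6 - (-1)²) + (6·6 - (-1)²) = 53 + 53 + 35 = 141,
  det = 9·(6·6 - (-1)²) - (1)·((1)·6 - (-1)·(-1)) + (-1)·((1)·(-1) - 6·(-1)) = 9·(35) - (1)·(5) + (-1)·(5) = 305.
  So p(λ) = λ³ - 21λ² + 141λ - 305.
Step 2 — look for an integer root (rational root theorem: any rational root is an integer divisor of 305). Testing λ = 5:
  p(5) = 125 - 525 + 705 - 305 = 0  ✓
  Dividing out (λ - 5): p(λ) = (λ - 5)(λ² - 16λ + 61).
Step 3 — remaining eigenvalues from the quadratic λ² - 16λ + 61 = 0:
  Δ = 16² - 4·61 = 256 - 244 = 12,  λ = (16 ± √12)/2 = (16 ± 3.4641)/2 ≈ 9.7321 or 6.2679.
  Sorted: λ_1 = 9.7321,  λ_2 = 6.2679,  λ_3 = 5  (check: sum = 21 = tr ✓).

Step 4 — unit eigenvector for λ_1 ≈ 9.7321: v spans the null space of (Sigma - λ_1 I), whose rows are
  r_1 = (-0.7321, 1, -1),  r_2 = (1, -3.7321, -1),  r_3 = (-1, -1, -3.7321).
  v is orthogonal to every row, so take v ∝ r_1 × r_2 = ((1)·(-1) - (-1)·(-3.7321), (-1)·(1) - (-0.7321)·(-1), (-0.7321)·(-3.7321) - (1)·(1)) ≈ (-4.7321, -1.7321, 1.7321).
  Rescale (multiply by -1 so the first nonzero entry is positive): u = (4.7321, 1.7321, -1.7321).
  ||u|| = √((4.7321)² + (1.7321)² + (-1.7321)²) = √(28.3923) ≈ 5.3284,  v_1 = u/||u|| ≈ (0.8881, 0.3251, -0.3251) (||v_1|| = 1).

λ_1 = 9.7321,  λ_2 = 6.2679,  λ_3 = 5;  v_1 ≈ (0.8881, 0.3251, -0.3251)


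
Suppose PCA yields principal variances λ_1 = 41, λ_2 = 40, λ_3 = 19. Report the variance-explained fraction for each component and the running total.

Step 1 — total variance = trace(Sigma) = Σ λ_i = 41 + 40 + 19 = 100.

Step 2 — fraction explained by component i = λ_i / Σ λ:
  PC1: 41/100 = 0.41
  PC2: 40/100 = 0.4
  PC3: 19/100 = 0.19

Step 3 — cumulative fraction after k components = (λ_1 + ... + λ_k) / Σ λ:
  k = 1: 41/100 = 0.41
  k = 2: (41 + 40)/100 = 81/100 = 0.81
  k = 3: (41 + 40 + 19)/100 = 100/100 = 1

Summary (fraction, with percent):

explained: PC1 0.41 (41%), PC2 0.4 (40%), PC3 0.19 (19%);  cumulative: 0.41, 0.81, 1


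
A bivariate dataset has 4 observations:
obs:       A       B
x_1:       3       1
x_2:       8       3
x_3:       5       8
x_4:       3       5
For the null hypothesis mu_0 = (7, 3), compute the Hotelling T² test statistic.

Step 1 — sample mean vector:
  mean(A) = (3 + 8 + 5 + 3) / 4 = 19/4 = 4.75
  mean(B) = (1 + 3 + 8 + 5) / 4 = 17/4 = 4.25
  x̄ = (4.75, 4.25),  deviation x̄ - mu_0 = (4.75, 4.25) - (7, 3) = (-2.25, 1.25).

Step 2 — sample covariance matrix, S[i,j] = (1/(n-1)) · Σ_k (x_{k,i} - mean_i) · (x_{k,j} - mean_j), divisor n-1 = 3:
  S[A,A] = ((-1.75)·(-1.75) + (3.25)·(3.25) + (0.25)·(0.25) + (-1.75)·(-1.75)) / 3 = 16.75/3 = 5.5833
  S[A,B] = ((-1.75)·(-3.25) + (3.25)·(-1.25) + (0.25)·(3.75) + (-1.75)·(0.75)) / 3 = 1.25/3 = 0.4167
  S[B,B] = ((-3.25)·(-3.25) + (-1.25)·(-1.25) + (3.75)·(3.75) + (0.75)·(0.75)) / 3 = 26.75/3 = 8.9167
  S = [[5.5833, 0.4167],
 [0.4167, 8.9167]].

Step 3 — invert S. det(S) = 5.5833·8.9167 - (0.4167)² = 49.6111.
  S^{-1} = (1/det) · [[d, -b], [-b, a]] = [[0.1797, -0.0084],
 [-0.0084, 0.1125]].

Step 4 — quadratic form (x̄ - mu_0)^T · S^{-1} · (x̄ - mu_0):
  S^{-1} · (x̄ - mu_0) = (-0.4149, 0.1596),
  (x̄ - mu_0)^T · [...] = (-2.25)·(-0.4149) + (1.25)·(0.1596) = 1.133.

Step 5 — scale by n: T² = 4 · 1.133 = 4.5319.

T² ≈ 4.5319


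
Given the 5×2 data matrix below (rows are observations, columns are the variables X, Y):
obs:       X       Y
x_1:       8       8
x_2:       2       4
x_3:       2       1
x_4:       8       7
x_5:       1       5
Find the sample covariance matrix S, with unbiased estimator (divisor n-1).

Step 1 — column means:
  mean(X) = (8 + 2 + 2 + 8 + 1) / 5 = 21/5 = 4.2
  mean(Y) = (8 + 4 + 1 + 7 + 5) / 5 = 25/5 = 5

Step 2 — sample covariance S[i,j] = (1/(n-1)) · Σ_k (x_{k,i} - mean_i) · (x_{k,j} - mean_j), with n-1 = 4.
  S[X,X] = ((3.8)·(3.8) + (-2.2)·(-2.2) + (-2.2)·(-2.2) + (3.8)·(3.8) + (-3.2)·(-3.2)) / 4 = 48.8/4 = 12.2
  S[X,Y] = ((3.8)·(3) + (-2.2)·(-1) + (-2.2)·(-4) + (3.8)·(2) + (-3.2)·(0)) / 4 = 30/4 = 7.5
  S[Y,Y] = ((3)·(3) + (-1)·(-1) + (-4)·(-4) + (2)·(2) + (0)·(0)) / 4 = 30/4 = 7.5

S is symmetric (S[j,i] = S[i,j]). Assembling:

S = [[12.2, 7.5],
 [7.5, 7.5]]


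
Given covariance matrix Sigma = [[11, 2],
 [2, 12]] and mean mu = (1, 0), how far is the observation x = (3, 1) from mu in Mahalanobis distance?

Step 1 — centre the observation: (x - mu) = (2, 1).

Step 2 — invert Sigma. det(Sigma) = 11·12 - (2)² = 128.
  Sigma^{-1} = (1/det) · [[d, -b], [-b, a]] = [[0.0938, -0.0156],
 [-0.0156, 0.0859]].

Step 3 — form the quadratic (x - mu)^T · Sigma^{-1} · (x - mu):
  Sigma^{-1} · (x - mu) = (0.1719, 0.0547).
  (x - mu)^T · [Sigma^{-1} · (x - mu)] = (2)·(0.1719) + (1)·(0.0547) = 0.3984.

Step 4 — take square root: d = √(0.3984) ≈ 0.6312.

d(x, mu) = √(0.3984) ≈ 0.6312


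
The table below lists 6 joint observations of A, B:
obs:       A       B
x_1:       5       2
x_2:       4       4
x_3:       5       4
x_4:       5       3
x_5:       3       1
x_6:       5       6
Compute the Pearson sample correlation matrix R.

Step 1 — column means:
  mean(A) = (5 + 4 + 5 + 5 + 3 + 5) / 6 = 27/6 = 4.5
  mean(B) = (2 + 4 + 4 + 3 + 1 + 6) / 6 = 20/6 = 3.3333

Step 2 — sample variances and covariances s[i,j] = (1/(n-1)) · Σ_k (x_{k,i} - mean_i) · (x_{k,j} - mean_j), with n-1 = 5:
  s[A,A] = ((0.5)·(0.5) + (-0.5)·(-0.5) + (0.5)·(0.5) + (0.5)·(0.5) + (-1.5)·(-1.5) + (0.5)·(0.5)) / 5 = 3.5/5 = 0.7
  s[A,B] = ((0.5)·(-1.3333) + (-0.5)·(0.6667) + (0.5)·(0.6667) + (0.5)·(-0.3333) + (-1.5)·(-2.3333) + (0.5)·(2.6667)) / 5 = 4/5 = 0.8
  s[B,B] = ((-1.3333)·(-1.3333) + (0.6667)·(0.6667) + (0.6667)·(0.6667) + (-0.3333)·(-0.3333) + (-2.3333)·(-2.3333) + (2.6667)·(2.6667)) / 5 = 15.3333/5 = 3.0667
  Sample standard deviations s_i = √(s[i,i]):
  s(A) = √(0.7) = 0.8367
  s(B) = √(3.0667) = 1.7512

Step 3 — r_{ij} = s_{ij} / (s_i · s_j):
  r[A,A] = 1 (diagonal).
  r[A,B] = 0.8 / (0.8367 · 1.7512) = 0.8 / 1.4652 = 0.546
  r[B,B] = 1 (diagonal).

R is symmetric with unit diagonal. Assembling:

R = [[1, 0.546],
 [0.546, 1]]


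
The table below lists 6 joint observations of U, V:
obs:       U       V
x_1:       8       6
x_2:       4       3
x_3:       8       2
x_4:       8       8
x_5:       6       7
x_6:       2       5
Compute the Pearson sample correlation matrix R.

Step 1 — column means:
  mean(U) = (8 + 4 + 8 + 8 + 6 + 2) / 6 = 36/6 = 6
  mean(V) = (6 + 3 + 2 + 8 + 7 + 5) / 6 = 31/6 = 5.1667

Step 2 — sample variances and covariances s[i,j] = (1/(n-1)) · Σ_k (x_{k,i} - mean_i) · (x_{k,j} - mean_j), with n-1 = 5:
  s[U,U] = ((2)·(2) + (-2)·(-2) + (2)·(2) + (2)·(2) + (0)·(0) + (-4)·(-4)) / 5 = 32/5 = 6.4
  s[U,V] = ((2)·(0.8333) + (-2)·(-2.1667) + (2)·(-3.1667) + (2)·(2.8333) + (0)·(1.8333) + (-4)·(-0.1667)) / 5 = 6/5 = 1.2
  s[V,V] = ((0.8333)·(0.8333) + (-2.1667)·(-2.1667) + (-3.1667)·(-3.1667) + (2.8333)·(2.8333) + (1.8333)·(1.8333) + (-0.1667)·(-0.1667)) / 5 = 26.8333/5 = 5.3667
  Sample standard deviations s_i = √(s[i,i]):
  s(U) = √(6.4) = 2.5298
  s(V) = √(5.3667) = 2.3166

Step 3 — r_{ij} = s_{ij} / (s_i · s_j):
  r[U,U] = 1 (diagonal).
  r[U,V] = 1.2 / (2.5298 · 2.3166) = 1.2 / 5.8606 = 0.2048
  r[V,V] = 1 (diagonal).

R is symmetric with unit diagonal. Assembling:

R = [[1, 0.2048],
 [0.2048, 1]]


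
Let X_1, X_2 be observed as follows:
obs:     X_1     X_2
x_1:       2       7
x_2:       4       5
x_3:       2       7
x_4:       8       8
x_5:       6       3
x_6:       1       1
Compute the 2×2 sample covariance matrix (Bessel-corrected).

Step 1 — column means:
  mean(X_1) = (2 + 4 + 2 + 8 + 6 + 1) / 6 = 23/6 = 3.8333
  mean(X_2) = (7 + 5 + 7 + 8 + 3 + 1) / 6 = 31/6 = 5.1667

Step 2 — sample covariance S[i,j] = (1/(n-1)) · Σ_k (x_{k,i} - mean_i) · (x_{k,j} - mean_j), with n-1 = 5.
  S[X_1,X_1] = ((-1.8333)·(-1.8333) + (0.1667)·(0.1667) + (-1.8333)·(-1.8333) + (4.1667)·(4.1667) + (2.1667)·(2.1667) + (-2.8333)·(-2.8333)) / 5 = 36.8333/5 = 7.3667
  S[X_1,X_2] = ((-1.8333)·(1.8333) + (0.1667)·(-0.1667) + (-1.8333)·(1.8333) + (4.1667)·(2.8333) + (2.1667)·(-2.1667) + (-2.8333)·(-4.1667)) / 5 = 12.1667/5 = 2.4333
  S[X_2,X_2] = ((1.8333)·(1.8333) + (-0.1667)·(-0.1667) + (1.8333)·(1.8333) + (2.8333)·(2.8333) + (-2.1667)·(-2.1667) + (-4.1667)·(-4.1667)) / 5 = 36.8333/5 = 7.3667

S is symmetric (S[j,i] = S[i,j]). Assembling:

S = [[7.3667, 2.4333],
 [2.4333, 7.3667]]


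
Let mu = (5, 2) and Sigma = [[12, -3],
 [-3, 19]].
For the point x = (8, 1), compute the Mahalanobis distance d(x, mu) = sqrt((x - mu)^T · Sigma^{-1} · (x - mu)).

Step 1 — centre the observation: (x - mu) = (3, -1).

Step 2 — invert Sigma. det(Sigma) = 12·19 - (-3)² = 219.
  Sigma^{-1} = (1/det) · [[d, -b], [-b, a]] = [[0.0868, 0.0137],
 [0.0137, 0.0548]].

Step 3 — form the quadratic (x - mu)^T · Sigma^{-1} · (x - mu):
  Sigma^{-1} · (x - mu) = (0.2466, -0.0137).
  (x - mu)^T · [Sigma^{-1} · (x - mu)] = (3)·(0.2466) + (-1)·(-0.0137) = 0.7534.

Step 4 — take square root: d = √(0.7534) ≈ 0.868.

d(x, mu) = √(0.7534) ≈ 0.868


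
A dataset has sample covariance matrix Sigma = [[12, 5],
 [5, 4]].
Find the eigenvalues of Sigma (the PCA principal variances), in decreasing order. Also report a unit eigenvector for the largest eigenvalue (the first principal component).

Step 1 — characteristic polynomial of 2×2 Sigma:
  det(Sigma - λI) = λ² - trace · λ + det = 0.
  trace = 12 + 4 = 16, det = 12·4 - (5)² = 23.
Step 2 — discriminant:
  Δ = trace² - 4·det = 256 - 92 = 164.
Step 3 — eigenvalues:
  λ = (trace ± √Δ)/2 = (16 ± 12.8062)/2,
  λ_1 = 14.4031,  λ_2 = 1.5969.

Step 4 — unit eigenvector for λ_1: solve (Sigma - λ_1 I)v = 0. First row:
  (12 - 14.4031)·v_x + (5)·v_y = 0, i.e. (-2.4031)·v_x + (5)·v_y = 0,
  so v ∝ (b, λ_1 - a) = (5, 2.4031) = u.
  ||u|| = √((5)² + (2.4031)²) = √(30.775) ≈ 5.5475,
  v_1 = u/||u|| ≈ (0.9013, 0.4332) (||v_1|| = 1).

λ_1 = 14.4031,  λ_2 = 1.5969;  v_1 ≈ (0.9013, 0.4332)


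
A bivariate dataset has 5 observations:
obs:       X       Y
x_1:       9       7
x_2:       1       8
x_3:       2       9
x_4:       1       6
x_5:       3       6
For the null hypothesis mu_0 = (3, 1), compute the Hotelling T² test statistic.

Step 1 — sample mean vector:
  mean(X) = (9 + 1 + 2 + 1 + 3) / 5 = 16/5 = 3.2
  mean(Y) = (7 + 8 + 9 + 6 + 6) / 5 = 36/5 = 7.2
  x̄ = (3.2, 7.2),  deviation x̄ - mu_0 = (3.2, 7.2) - (3, 1) = (0.2, 6.2).

Step 2 — sample covariance matrix, S[i,j] = (1/(n-1)) · Σ_k (x_{k,i} - mean_i) · (x_{k,j} - mean_j), divisor n-1 = 4:
  S[X,X] = ((5.8)·(5.8) + (-2.2)·(-2.2) + (-1.2)·(-1.2) + (-2.2)·(-2.2) + (-0.2)·(-0.2)) / 4 = 44.8/4 = 11.2
  S[X,Y] = ((5.8)·(-0.2) + (-2.2)·(0.8) + (-1.2)·(1.8) + (-2.2)·(-1.2) + (-0.2)·(-1.2)) / 4 = -2.2/4 = -0.55
  S[Y,Y] = ((-0.2)·(-0.2) + (0.8)·(0.8) + (1.8)·(1.8) + (-1.2)·(-1.2) + (-1.2)·(-1.2)) / 4 = 6.8/4 = 1.7
  S = [[11.2, -0.55],
 [-0.55, 1.7]].

Step 3 — invert S. det(S) = 11.2·1.7 - (-0.55)² = 18.7375.
  S^{-1} = (1/det) · [[d, -b], [-b, a]] = [[0.0907, 0.0294],
 [0.0294, 0.5977]].

Step 4 — quadratic form (x̄ - mu_0)^T · S^{-1} · (x̄ - mu_0):
  S^{-1} · (x̄ - mu_0) = (0.2001, 3.7118),
  (x̄ - mu_0)^T · [...] = (0.2)·(0.2001) + (6.2)·(3.7118) = 23.0532.

Step 5 — scale by n: T² = 5 · 23.0532 = 115.2662.

T² ≈ 115.2662


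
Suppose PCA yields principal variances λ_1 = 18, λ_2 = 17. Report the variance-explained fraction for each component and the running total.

Step 1 — total variance = trace(Sigma) = Σ λ_i = 18 + 17 = 35.

Step 2 — fraction explained by component i = λ_i / Σ λ:
  PC1: 18/35 = 0.5143
  PC2: 17/35 = 0.4857

Step 3 — cumulative fraction after k components = (λ_1 + ... + λ_k) / Σ λ:
  k = 1: 18/35 = 0.5143
  k = 2: (18 + 17)/35 = 35/35 = 1

Summary (fraction, with percent):

explained: PC1 0.5143 (51.43%), PC2 0.4857 (48.57%);  cumulative: 0.5143, 1


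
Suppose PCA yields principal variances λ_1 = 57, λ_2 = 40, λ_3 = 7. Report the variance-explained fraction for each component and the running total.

Step 1 — total variance = trace(Sigma) = Σ λ_i = 57 + 40 + 7 = 104.

Step 2 — fraction explained by component i = λ_i / Σ λ:
  PC1: 57/104 = 0.5481
  PC2: 40/104 = 0.3846
  PC3: 7/104 = 0.0673

Step 3 — cumulative fraction after k components = (λ_1 + ... + λ_k) / Σ λ:
  k = 1: 57/104 = 0.5481
  k = 2: (57 + 40)/104 = 97/104 = 0.9327
  k = 3: (57 + 40 + 7)/104 = 104/104 = 1

Summary (fraction, with percent):

explained: PC1 0.5481 (54.81%), PC2 0.3846 (38.46%), PC3 0.0673 (6.73%);  cumulative: 0.5481, 0.9327, 1


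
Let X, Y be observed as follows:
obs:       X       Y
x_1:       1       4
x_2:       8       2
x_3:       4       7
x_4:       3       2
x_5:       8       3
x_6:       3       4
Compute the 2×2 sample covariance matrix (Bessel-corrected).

Step 1 — column means:
  mean(X) = (1 + 8 + 4 + 3 + 8 + 3) / 6 = 27/6 = 4.5
  mean(Y) = (4 + 2 + 7 + 2 + 3 + 4) / 6 = 22/6 = 3.6667

Step 2 — sample covariance S[i,j] = (1/(n-1)) · Σ_k (x_{k,i} - mean_i) · (x_{k,j} - mean_j), with n-1 = 5.
  S[X,X] = ((-3.5)·(-3.5) + (3.5)·(3.5) + (-0.5)·(-0.5) + (-1.5)·(-1.5) + (3.5)·(3.5) + (-1.5)·(-1.5)) / 5 = 41.5/5 = 8.3
  S[X,Y] = ((-3.5)·(0.3333) + (3.5)·(-1.6667) + (-0.5)·(3.3333) + (-1.5)·(-1.6667) + (3.5)·(-0.6667) + (-1.5)·(0.3333)) / 5 = -9/5 = -1.8
  S[Y,Y] = ((0.3333)·(0.3333) + (-1.6667)·(-1.6667) + (3.3333)·(3.3333) + (-1.6667)·(-1.6667) + (-0.6667)·(-0.6667) + (0.3333)·(0.3333)) / 5 = 17.3333/5 = 3.4667

S is symmetric (S[j,i] = S[i,j]). Assembling:

S = [[8.3, -1.8],
 [-1.8, 3.4667]]


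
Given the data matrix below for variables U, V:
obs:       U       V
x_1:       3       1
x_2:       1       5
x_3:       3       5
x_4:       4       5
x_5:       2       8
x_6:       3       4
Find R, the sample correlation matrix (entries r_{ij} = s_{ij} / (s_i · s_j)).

Step 1 — column means:
  mean(U) = (3 + 1 + 3 + 4 + 2 + 3) / 6 = 16/6 = 2.6667
  mean(V) = (1 + 5 + 5 + 5 + 8 + 4) / 6 = 28/6 = 4.6667

Step 2 — sample variances and covariances s[i,j] = (1/(n-1)) · Σ_k (x_{k,i} - mean_i) · (x_{k,j} - mean_j), with n-1 = 5:
  s[U,U] = ((0.3333)·(0.3333) + (-1.6667)·(-1.6667) + (0.3333)·(0.3333) + (1.3333)·(1.3333) + (-0.6667)·(-0.6667) + (0.3333)·(0.3333)) / 5 = 5.3333/5 = 1.0667
  s[U,V] = ((0.3333)·(-3.6667) + (-1.6667)·(0.3333) + (0.3333)·(0.3333) + (1.3333)·(0.3333) + (-0.6667)·(3.3333) + (0.3333)·(-0.6667)) / 5 = -3.6667/5 = -0.7333
  s[V,V] = ((-3.6667)·(-3.6667) + (0.3333)·(0.3333) + (0.3333)·(0.3333) + (0.3333)·(0.3333) + (3.3333)·(3.3333) + (-0.6667)·(-0.6667)) / 5 = 25.3333/5 = 5.0667
  Sample standard deviations s_i = √(s[i,i]):
  s(U) = √(1.0667) = 1.0328
  s(V) = √(5.0667) = 2.2509

Step 3 — r_{ij} = s_{ij} / (s_i · s_j):
  r[U,U] = 1 (diagonal).
  r[U,V] = -0.7333 / (1.0328 · 2.2509) = -0.7333 / 2.3247 = -0.3154
  r[V,V] = 1 (diagonal).

R is symmetric with unit diagonal. Assembling:

R = [[1, -0.3154],
 [-0.3154, 1]]


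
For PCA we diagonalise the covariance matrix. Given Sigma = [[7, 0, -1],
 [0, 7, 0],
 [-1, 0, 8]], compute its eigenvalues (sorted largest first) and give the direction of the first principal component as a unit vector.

Step 1 — characteristic polynomial p(λ) = det(λI - Sigma) = λ³ - tr·λ² + c_1·λ - det, where tr = trace, c_1 = sum of the principal 2×2 minors, det = det(Sigma):
  tr = 7 + 7 + 8 = 22,
  c_1 = (7·7 - (0)²) + (7·8 - (-1)²) + (7·8 - (0)²) = 49 + 55 + 56 = 160,
  det = 7·(7·8 - (0)²) - (0)·((0)·8 - (0)·(-1)) + (-1)·((0)·(0) - 7·(-1)) = 7·(56) - (0)·(0) + (-1)·(7) = 385.
  So p(λ) = λ³ - 22λ² + 160λ - 385.
Step 2 — look for an integer root (rational root theorem: any rational root is an integer divisor of 385). Testing λ = 7:
  p(7) = 343 - 1078 + 1120 - 385 = 0  ✓
  Dividing out (λ - 7): p(λ) = (λ - 7)(λ² - 15λ + 55).
Step 3 — remaining eigenvalues from the quadratic λ² - 15λ + 55 = 0:
  Δ = 15² - 4·55 = 225 - 220 = 5,  λ = (15 ± √5)/2 = (15 ± 2.2361)/2 ≈ 8.618 or 6.382.
  Sorted: λ_1 = 8.618,  λ_2 = 7,  λ_3 = 6.382  (check: sum = 22 = tr ✓).

Step 4 — unit eigenvector for λ_1 ≈ 8.618: v spans the null space of (Sigma - λ_1 I), whose rows are
  r_1 = (-1.618, 0, -1),  r_2 = (0, -1.618, 0),  r_3 = (-1, 0, -0.618).
  v is orthogonal to every row, so take v ∝ r_1 × r_2 = ((0)·(0) - (-1)·(-1.618), (-1)·(0) - (-1.618)·(0), (-1.618)·(-1.618) - (0)·(0)) ≈ (-1.618, 0, 2.618).
  Rescale (multiply by -1 so the first nonzero entry is positive): u = (1.618, 0, -2.618).
  ||u|| = √((1.618)² + (0)² + (-2.618)²) = √(9.4721) ≈ 3.0777,  v_1 = u/||u|| ≈ (0.5257, 0, -0.8507) (||v_1|| = 1).

λ_1 = 8.618,  λ_2 = 7,  λ_3 = 6.382;  v_1 ≈ (0.5257, 0, -0.8507)


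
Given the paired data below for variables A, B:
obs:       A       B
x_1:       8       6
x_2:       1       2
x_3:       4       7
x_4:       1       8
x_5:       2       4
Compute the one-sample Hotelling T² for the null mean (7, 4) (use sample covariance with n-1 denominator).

Step 1 — sample mean vector:
  mean(A) = (8 + 1 + 4 + 1 + 2) / 5 = 16/5 = 3.2
  mean(B) = (6 + 2 + 7 + 8 + 4) / 5 = 27/5 = 5.4
  x̄ = (3.2, 5.4),  deviation x̄ - mu_0 = (3.2, 5.4) - (7, 4) = (-3.8, 1.4).

Step 2 — sample covariance matrix, S[i,j] = (1/(n-1)) · Σ_k (x_{k,i} - mean_i) · (x_{k,j} - mean_j), divisor n-1 = 4:
  S[A,A] = ((4.8)·(4.8) + (-2.2)·(-2.2) + (0.8)·(0.8) + (-2.2)·(-2.2) + (-1.2)·(-1.2)) / 4 = 34.8/4 = 8.7
  S[A,B] = ((4.8)·(0.6) + (-2.2)·(-3.4) + (0.8)·(1.6) + (-2.2)·(2.6) + (-1.2)·(-1.4)) / 4 = 7.6/4 = 1.9
  S[B,B] = ((0.6)·(0.6) + (-3.4)·(-3.4) + (1.6)·(1.6) + (2.6)·(2.6) + (-1.4)·(-1.4)) / 4 = 23.2/4 = 5.8
  S = [[8.7, 1.9],
 [1.9, 5.8]].

Step 3 — invert S. det(S) = 8.7·5.8 - (1.9)² = 46.85.
  S^{-1} = (1/det) · [[d, -b], [-b, a]] = [[0.1238, -0.0406],
 [-0.0406, 0.1857]].

Step 4 — quadratic form (x̄ - mu_0)^T · S^{-1} · (x̄ - mu_0):
  S^{-1} · (x̄ - mu_0) = (-0.5272, 0.4141),
  (x̄ - mu_0)^T · [...] = (-3.8)·(-0.5272) + (1.4)·(0.4141) = 2.5831.

Step 5 — scale by n: T² = 5 · 2.5831 = 12.9157.

T² ≈ 12.9157


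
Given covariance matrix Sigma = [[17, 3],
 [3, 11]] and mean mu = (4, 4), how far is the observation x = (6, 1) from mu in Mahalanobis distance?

Step 1 — centre the observation: (x - mu) = (2, -3).

Step 2 — invert Sigma. det(Sigma) = 17·11 - (3)² = 178.
  Sigma^{-1} = (1/det) · [[d, -b], [-b, a]] = [[0.0618, -0.0169],
 [-0.0169, 0.0955]].

Step 3 — form the quadratic (x - mu)^T · Sigma^{-1} · (x - mu):
  Sigma^{-1} · (x - mu) = (0.1742, -0.3202).
  (x - mu)^T · [Sigma^{-1} · (x - mu)] = (2)·(0.1742) + (-3)·(-0.3202) = 1.309.

Step 4 — take square root: d = √(1.309) ≈ 1.1441.

d(x, mu) = √(1.309) ≈ 1.1441


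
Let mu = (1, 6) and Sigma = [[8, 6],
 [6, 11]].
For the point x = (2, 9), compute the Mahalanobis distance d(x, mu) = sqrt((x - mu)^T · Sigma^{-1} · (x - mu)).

Step 1 — centre the observation: (x - mu) = (1, 3).

Step 2 — invert Sigma. det(Sigma) = 8·11 - (6)² = 52.
  Sigma^{-1} = (1/det) · [[d, -b], [-b, a]] = [[0.2115, -0.1154],
 [-0.1154, 0.1538]].

Step 3 — form the quadratic (x - mu)^T · Sigma^{-1} · (x - mu):
  Sigma^{-1} · (x - mu) = (-0.1346, 0.3462).
  (x - mu)^T · [Sigma^{-1} · (x - mu)] = (1)·(-0.1346) + (3)·(0.3462) = 0.9038.

Step 4 — take square root: d = √(0.9038) ≈ 0.9507.

d(x, mu) = √(0.9038) ≈ 0.9507


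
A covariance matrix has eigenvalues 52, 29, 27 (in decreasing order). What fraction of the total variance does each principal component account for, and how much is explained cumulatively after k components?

Step 1 — total variance = trace(Sigma) = Σ λ_i = 52 + 29 + 27 = 108.

Step 2 — fraction explained by component i = λ_i / Σ λ:
  PC1: 52/108 = 0.4815
  PC2: 29/108 = 0.2685
  PC3: 27/108 = 0.25

Step 3 — cumulative fraction after k components = (λ_1 + ... + λ_k) / Σ λ:
  k = 1: 52/108 = 0.4815
  k = 2: (52 + 29)/108 = 81/108 = 0.75
  k = 3: (52 + 29 + 27)/108 = 108/108 = 1

Summary (fraction, with percent):

explained: PC1 0.4815 (48.15%), PC2 0.2685 (26.85%), PC3 0.25 (25%);  cumulative: 0.4815, 0.75, 1


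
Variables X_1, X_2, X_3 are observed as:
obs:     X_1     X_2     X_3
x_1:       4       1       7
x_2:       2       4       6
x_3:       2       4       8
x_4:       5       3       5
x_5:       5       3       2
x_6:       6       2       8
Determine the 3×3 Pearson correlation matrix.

Step 1 — column means:
  mean(X_1) = (4 + 2 + 2 + 5 + 5 + 6) / 6 = 24/6 = 4
  mean(X_2) = (1 + 4 + 4 + 3 + 3 + 2) / 6 = 17/6 = 2.8333
  mean(X_3) = (7 + 6 + 8 + 5 + 2 + 8) / 6 = 36/6 = 6

Step 2 — sample variances and covariances s[i,j] = (1/(n-1)) · Σ_k (x_{k,i} - mean_i) · (x_{k,j} - mean_j), with n-1 = 5:
  s[X_1,X_1] = ((0)·(0) + (-2)·(-2) + (-2)·(-2) + (1)·(1) + (1)·(1) + (2)·(2)) / 5 = 14/5 = 2.8
  s[X_1,X_2] = ((0)·(-1.8333) + (-2)·(1.1667) + (-2)·(1.1667) + (1)·(0.1667) + (1)·(0.1667) + (2)·(-0.8333)) / 5 = -6/5 = -1.2
  s[X_1,X_3] = ((0)·(1) + (-2)·(0) + (-2)·(2) + (1)·(-1) + (1)·(-4) + (2)·(2)) / 5 = -5/5 = -1
  s[X_2,X_2] = ((-1.8333)·(-1.8333) + (1.1667)·(1.1667) + (1.1667)·(1.1667) + (0.1667)·(0.1667) + (0.1667)·(0.1667) + (-0.8333)·(-0.8333)) / 5 = 6.8333/5 = 1.3667
  s[X_2,X_3] = ((-1.8333)·(1) + (1.1667)·(0) + (1.1667)·(2) + (0.1667)·(-1) + (0.1667)·(-4) + (-0.8333)·(2)) / 5 = -2/5 = -0.4
  s[X_3,X_3] = ((1)·(1) + (0)·(0) + (2)·(2) + (-1)·(-1) + (-4)·(-4) + (2)·(2)) / 5 = 26/5 = 5.2
  Sample standard deviations s_i = √(s[i,i]):
  s(X_1) = √(2.8) = 1.6733
  s(X_2) = √(1.3667) = 1.169
  s(X_3) = √(5.2) = 2.2804

Step 3 — r_{ij} = s_{ij} / (s_i · s_j):
  r[X_1,X_1] = 1 (diagonal).
  r[X_1,X_2] = -1.2 / (1.6733 · 1.169) = -1.2 / 1.9562 = -0.6134
  r[X_1,X_3] = -1 / (1.6733 · 2.2804) = -1 / 3.8158 = -0.2621
  r[X_2,X_2] = 1 (diagonal).
  r[X_2,X_3] = -0.4 / (1.169 · 2.2804) = -0.4 / 2.6658 = -0.15
  r[X_3,X_3] = 1 (diagonal).

R is symmetric with unit diagonal. Assembling:

R = [[1, -0.6134, -0.2621],
 [-0.6134, 1, -0.15],
 [-0.2621, -0.15, 1]]


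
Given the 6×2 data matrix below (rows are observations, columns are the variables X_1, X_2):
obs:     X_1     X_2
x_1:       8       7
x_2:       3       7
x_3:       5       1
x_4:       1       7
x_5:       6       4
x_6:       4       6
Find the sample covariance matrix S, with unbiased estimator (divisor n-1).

Step 1 — column means:
  mean(X_1) = (8 + 3 + 5 + 1 + 6 + 4) / 6 = 27/6 = 4.5
  mean(X_2) = (7 + 7 + 1 + 7 + 4 + 6) / 6 = 32/6 = 5.3333

Step 2 — sample covariance S[i,j] = (1/(n-1)) · Σ_k (x_{k,i} - mean_i) · (x_{k,j} - mean_j), with n-1 = 5.
  S[X_1,X_1] = ((3.5)·(3.5) + (-1.5)·(-1.5) + (0.5)·(0.5) + (-3.5)·(-3.5) + (1.5)·(1.5) + (-0.5)·(-0.5)) / 5 = 29.5/5 = 5.9
  S[X_1,X_2] = ((3.5)·(1.6667) + (-1.5)·(1.6667) + (0.5)·(-4.3333) + (-3.5)·(1.6667) + (1.5)·(-1.3333) + (-0.5)·(0.6667)) / 5 = -7/5 = -1.4
  S[X_2,X_2] = ((1.6667)·(1.6667) + (1.6667)·(1.6667) + (-4.3333)·(-4.3333) + (1.6667)·(1.6667) + (-1.3333)·(-1.3333) + (0.6667)·(0.6667)) / 5 = 29.3333/5 = 5.8667

S is symmetric (S[j,i] = S[i,j]). Assembling:

S = [[5.9, -1.4],
 [-1.4, 5.8667]]


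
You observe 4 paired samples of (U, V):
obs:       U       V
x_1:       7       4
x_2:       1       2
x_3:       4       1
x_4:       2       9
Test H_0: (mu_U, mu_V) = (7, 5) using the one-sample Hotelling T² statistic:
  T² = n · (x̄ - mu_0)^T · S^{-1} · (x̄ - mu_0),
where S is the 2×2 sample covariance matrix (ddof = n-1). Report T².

Step 1 — sample mean vector:
  mean(U) = (7 + 1 + 4 + 2) / 4 = 14/4 = 3.5
  mean(V) = (4 + 2 + 1 + 9) / 4 = 16/4 = 4
  x̄ = (3.5, 4),  deviation x̄ - mu_0 = (3.5, 4) - (7, 5) = (-3.5, -1).

Step 2 — sample covariance matrix, S[i,j] = (1/(n-1)) · Σ_k (x_{k,i} - mean_i) · (x_{k,j} - mean_j), divisor n-1 = 3:
  S[U,U] = ((3.5)·(3.5) + (-2.5)·(-2.5) + (0.5)·(0.5) + (-1.5)·(-1.5)) / 3 = 21/3 = 7
  S[U,V] = ((3.5)·(0) + (-2.5)·(-2) + (0.5)·(-3) + (-1.5)·(5)) / 3 = -4/3 = -1.3333
  S[V,V] = ((0)·(0) + (-2)·(-2) + (-3)·(-3) + (5)·(5)) / 3 = 38/3 = 12.6667
  S = [[7, -1.3333],
 [-1.3333, 12.6667]].

Step 3 — invert S. det(S) = 7·12.6667 - (-1.3333)² = 86.8889.
  S^{-1} = (1/det) · [[d, -b], [-b, a]] = [[0.1458, 0.0153],
 [0.0153, 0.0806]].

Step 4 — quadratic form (x̄ - mu_0)^T · S^{-1} · (x̄ - mu_0):
  S^{-1} · (x̄ - mu_0) = (-0.5256, -0.1343),
  (x̄ - mu_0)^T · [...] = (-3.5)·(-0.5256) + (-1)·(-0.1343) = 1.9738.

Step 5 — scale by n: T² = 4 · 1.9738 = 7.8951.

T² ≈ 7.8951


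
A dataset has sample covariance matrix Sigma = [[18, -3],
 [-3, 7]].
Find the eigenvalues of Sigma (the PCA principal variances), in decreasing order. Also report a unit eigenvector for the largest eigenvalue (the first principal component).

Step 1 — characteristic polynomial of 2×2 Sigma:
  det(Sigma - λI) = λ² - trace · λ + det = 0.
  trace = 18 + 7 = 25, det = 18·7 - (-3)² = 117.
Step 2 — discriminant:
  Δ = trace² - 4·det = 625 - 468 = 157.
Step 3 — eigenvalues:
  λ = (trace ± √Δ)/2 = (25 ± 12.53)/2,
  λ_1 = 18.765,  λ_2 = 6.235.

Step 4 — unit eigenvector for λ_1: solve (Sigma - λ_1 I)v = 0. First row:
  (18 - 18.765)·v_x + (-3)·v_y = 0, i.e. (-0.765)·v_x + (-3)·v_y = 0,
  so v ∝ (b, λ_1 - a) = (-3, 0.765); multiply by -1 so the first entry is positive: u = (3, -0.765).
  ||u|| = √((3)² + (-0.765)²) = √(9.5852) ≈ 3.096,
  v_1 = u/||u|| ≈ (0.969, -0.2471) (||v_1|| = 1).

λ_1 = 18.765,  λ_2 = 6.235;  v_1 ≈ (0.969, -0.2471)


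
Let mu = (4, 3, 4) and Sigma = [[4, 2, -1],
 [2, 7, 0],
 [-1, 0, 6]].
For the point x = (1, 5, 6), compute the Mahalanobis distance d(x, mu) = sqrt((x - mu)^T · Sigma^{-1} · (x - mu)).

Step 1 — centre the observation: (x - mu) = (-3, 2, 2).

Step 2 — invert Sigma (cofactor / det for 3×3, or solve directly):
  Sigma^{-1} = [[0.3066, -0.0876, 0.0511],
 [-0.0876, 0.1679, -0.0146],
 [0.0511, -0.0146, 0.1752]].

Step 3 — form the quadratic (x - mu)^T · Sigma^{-1} · (x - mu):
  Sigma^{-1} · (x - mu) = (-0.9927, 0.5693, 0.1679).
  (x - mu)^T · [Sigma^{-1} · (x - mu)] = (-3)·(-0.9927) + (2)·(0.5693) + (2)·(0.1679) = 4.4526.

Step 4 — take square root: d = √(4.4526) ≈ 2.1101.

d(x, mu) = √(4.4526) ≈ 2.1101


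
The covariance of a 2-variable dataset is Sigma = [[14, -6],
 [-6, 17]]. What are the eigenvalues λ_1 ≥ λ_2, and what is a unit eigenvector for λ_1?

Step 1 — characteristic polynomial of 2×2 Sigma:
  det(Sigma - λI) = λ² - trace · λ + det = 0.
  trace = 14 + 17 = 31, det = 14·17 - (-6)² = 202.
Step 2 — discriminant:
  Δ = trace² - 4·det = 961 - 808 = 153.
Step 3 — eigenvalues:
  λ = (trace ± √Δ)/2 = (31 ± 12.3693)/2,
  λ_1 = 21.6847,  λ_2 = 9.3153.

Step 4 — unit eigenvector for λ_1: solve (Sigma - λ_1 I)v = 0. First row:
  (14 - 21.6847)·v_x + (-6)·v_y = 0, i.e. (-7.6847)·v_x + (-6)·v_y = 0,
  so v ∝ (b, λ_1 - a) = (-6, 7.6847); multiply by -1 so the first entry is positive: u = (6, -7.6847).
  ||u|| = √((6)² + (-7.6847)²) = √(95.054) ≈ 9.7496,
  v_1 = u/||u|| ≈ (0.6154, -0.7882) (||v_1|| = 1).

λ_1 = 21.6847,  λ_2 = 9.3153;  v_1 ≈ (0.6154, -0.7882)


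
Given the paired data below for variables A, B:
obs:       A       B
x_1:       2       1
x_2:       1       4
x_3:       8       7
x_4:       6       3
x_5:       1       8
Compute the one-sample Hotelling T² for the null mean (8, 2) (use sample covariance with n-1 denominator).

Step 1 — sample mean vector:
  mean(A) = (2 + 1 + 8 + 6 + 1) / 5 = 18/5 = 3.6
  mean(B) = (1 + 4 + 7 + 3 + 8) / 5 = 23/5 = 4.6
  x̄ = (3.6, 4.6),  deviation x̄ - mu_0 = (3.6, 4.6) - (8, 2) = (-4.4, 2.6).

Step 2 — sample covariance matrix, S[i,j] = (1/(n-1)) · Σ_k (x_{k,i} - mean_i) · (x_{k,j} - mean_j), divisor n-1 = 4:
  S[A,A] = ((-1.6)·(-1.6) + (-2.6)·(-2.6) + (4.4)·(4.4) + (2.4)·(2.4) + (-2.6)·(-2.6)) / 4 = 41.2/4 = 10.3
  S[A,B] = ((-1.6)·(-3.6) + (-2.6)·(-0.6) + (4.4)·(2.4) + (2.4)·(-1.6) + (-2.6)·(3.4)) / 4 = 5.2/4 = 1.3
  S[B,B] = ((-3.6)·(-3.6) + (-0.6)·(-0.6) + (2.4)·(2.4) + (-1.6)·(-1.6) + (3.4)·(3.4)) / 4 = 33.2/4 = 8.3
  S = [[10.3, 1.3],
 [1.3, 8.3]].

Step 3 — invert S. det(S) = 10.3·8.3 - (1.3)² = 83.8.
  S^{-1} = (1/det) · [[d, -b], [-b, a]] = [[0.099, -0.0155],
 [-0.0155, 0.1229]].

Step 4 — quadratic form (x̄ - mu_0)^T · S^{-1} · (x̄ - mu_0):
  S^{-1} · (x̄ - mu_0) = (-0.4761, 0.3878),
  (x̄ - mu_0)^T · [...] = (-4.4)·(-0.4761) + (2.6)·(0.3878) = 3.1033.

Step 5 — scale by n: T² = 5 · 3.1033 = 15.5167.

T² ≈ 15.5167


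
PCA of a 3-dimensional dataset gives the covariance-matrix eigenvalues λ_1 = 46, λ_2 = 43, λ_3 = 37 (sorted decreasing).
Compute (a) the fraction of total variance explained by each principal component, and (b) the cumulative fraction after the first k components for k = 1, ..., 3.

Step 1 — total variance = trace(Sigma) = Σ λ_i = 46 + 43 + 37 = 126.

Step 2 — fraction explained by component i = λ_i / Σ λ:
  PC1: 46/126 = 0.3651
  PC2: 43/126 = 0.3413
  PC3: 37/126 = 0.2937

Step 3 — cumulative fraction after k components = (λ_1 + ... + λ_k) / Σ λ:
  k = 1: 46/126 = 0.3651
  k = 2: (46 + 43)/126 = 89/126 = 0.7063
  k = 3: (46 + 43 + 37)/126 = 126/126 = 1

Summary (fraction, with percent):

explained: PC1 0.3651 (36.51%), PC2 0.3413 (34.13%), PC3 0.2937 (29.37%);  cumulative: 0.3651, 0.7063, 1


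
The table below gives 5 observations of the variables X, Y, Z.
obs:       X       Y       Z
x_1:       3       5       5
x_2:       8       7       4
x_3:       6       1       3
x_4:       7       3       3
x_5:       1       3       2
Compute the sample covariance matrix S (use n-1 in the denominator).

Step 1 — column means:
  mean(X) = (3 + 8 + 6 + 7 + 1) / 5 = 25/5 = 5
  mean(Y) = (5 + 7 + 1 + 3 + 3) / 5 = 19/5 = 3.8
  mean(Z) = (5 + 4 + 3 + 3 + 2) / 5 = 17/5 = 3.4

Step 2 — sample covariance S[i,j] = (1/(n-1)) · Σ_k (x_{k,i} - mean_i) · (x_{k,j} - mean_j), with n-1 = 4.
  S[X,X] = ((-2)·(-2) + (3)·(3) + (1)·(1) + (2)·(2) + (-4)·(-4)) / 4 = 34/4 = 8.5
  S[X,Y] = ((-2)·(1.2) + (3)·(3.2) + (1)·(-2.8) + (2)·(-0.8) + (-4)·(-0.8)) / 4 = 6/4 = 1.5
  S[X,Z] = ((-2)·(1.6) + (3)·(0.6) + (1)·(-0.4) + (2)·(-0.4) + (-4)·(-1.4)) / 4 = 3/4 = 0.75
  S[Y,Y] = ((1.2)·(1.2) + (3.2)·(3.2) + (-2.8)·(-2.8) + (-0.8)·(-0.8) + (-0.8)·(-0.8)) / 4 = 20.8/4 = 5.2
  S[Y,Z] = ((1.2)·(1.6) + (3.2)·(0.6) + (-2.8)·(-0.4) + (-0.8)·(-0.4) + (-0.8)·(-1.4)) / 4 = 6.4/4 = 1.6
  S[Z,Z] = ((1.6)·(1.6) + (0.6)·(0.6) + (-0.4)·(-0.4) + (-0.4)·(-0.4) + (-1.4)·(-1.4)) / 4 = 5.2/4 = 1.3

S is symmetric (S[j,i] = S[i,j]). Assembling:

S = [[8.5, 1.5, 0.75],
 [1.5, 5.2, 1.6],
 [0.75, 1.6, 1.3]]


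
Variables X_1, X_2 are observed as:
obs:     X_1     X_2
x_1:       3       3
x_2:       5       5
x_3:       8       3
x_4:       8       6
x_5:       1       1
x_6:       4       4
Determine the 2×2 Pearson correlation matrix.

Step 1 — column means:
  mean(X_1) = (3 + 5 + 8 + 8 + 1 + 4) / 6 = 29/6 = 4.8333
  mean(X_2) = (3 + 5 + 3 + 6 + 1 + 4) / 6 = 22/6 = 3.6667

Step 2 — sample variances and covariances s[i,j] = (1/(n-1)) · Σ_k (x_{k,i} - mean_i) · (x_{k,j} - mean_j), with n-1 = 5:
  s[X_1,X_1] = ((-1.8333)·(-1.8333) + (0.1667)·(0.1667) + (3.1667)·(3.1667) + (3.1667)·(3.1667) + (-3.8333)·(-3.8333) + (-0.8333)·(-0.8333)) / 5 = 38.8333/5 = 7.7667
  s[X_1,X_2] = ((-1.8333)·(-0.6667) + (0.1667)·(1.3333) + (3.1667)·(-0.6667) + (3.1667)·(2.3333) + (-3.8333)·(-2.6667) + (-0.8333)·(0.3333)) / 5 = 16.6667/5 = 3.3333
  s[X_2,X_2] = ((-0.6667)·(-0.6667) + (1.3333)·(1.3333) + (-0.6667)·(-0.6667) + (2.3333)·(2.3333) + (-2.6667)·(-2.6667) + (0.3333)·(0.3333)) / 5 = 15.3333/5 = 3.0667
  Sample standard deviations s_i = √(s[i,i]):
  s(X_1) = √(7.7667) = 2.7869
  s(X_2) = √(3.0667) = 1.7512

Step 3 — r_{ij} = s_{ij} / (s_i · s_j):
  r[X_1,X_1] = 1 (diagonal).
  r[X_1,X_2] = 3.3333 / (2.7869 · 1.7512) = 3.3333 / 4.8803 = 0.683
  r[X_2,X_2] = 1 (diagonal).

R is symmetric with unit diagonal. Assembling:

R = [[1, 0.683],
 [0.683, 1]]


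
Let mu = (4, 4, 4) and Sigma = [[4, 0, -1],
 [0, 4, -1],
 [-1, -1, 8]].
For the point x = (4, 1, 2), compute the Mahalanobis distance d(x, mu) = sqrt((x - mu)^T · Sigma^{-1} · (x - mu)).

Step 1 — centre the observation: (x - mu) = (0, -3, -2).

Step 2 — invert Sigma (cofactor / det for 3×3, or solve directly):
  Sigma^{-1} = [[0.2583, 0.0083, 0.0333],
 [0.0083, 0.2583, 0.0333],
 [0.0333, 0.0333, 0.1333]].

Step 3 — form the quadratic (x - mu)^T · Sigma^{-1} · (x - mu):
  Sigma^{-1} · (x - mu) = (-0.0917, -0.8417, -0.3667).
  (x - mu)^T · [Sigma^{-1} · (x - mu)] = (0)·(-0.0917) + (-3)·(-0.8417) + (-2)·(-0.3667) = 3.2583.

Step 4 — take square root: d = √(3.2583) ≈ 1.8051.

d(x, mu) = √(3.2583) ≈ 1.8051
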